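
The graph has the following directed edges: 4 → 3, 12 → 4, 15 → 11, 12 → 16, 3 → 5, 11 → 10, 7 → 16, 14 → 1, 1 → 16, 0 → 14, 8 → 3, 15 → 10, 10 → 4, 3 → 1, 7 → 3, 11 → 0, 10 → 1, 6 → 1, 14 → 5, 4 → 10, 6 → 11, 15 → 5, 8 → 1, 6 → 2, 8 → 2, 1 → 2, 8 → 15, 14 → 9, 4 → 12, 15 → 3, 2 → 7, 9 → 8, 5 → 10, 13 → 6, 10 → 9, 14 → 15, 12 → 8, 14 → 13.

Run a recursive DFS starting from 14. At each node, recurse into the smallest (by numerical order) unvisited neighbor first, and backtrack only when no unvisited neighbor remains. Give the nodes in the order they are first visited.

14, 1, 2, 7, 3, 5, 10, 4, 12, 8, 15, 11, 0, 16, 9, 13, 6

Visit 14
14 → 1
1 → 2
2 → 7
7 → 3
3 → 5
5 → 10
10 → 4
4 → 12
12 → 8
8 → 15
15 → 11
11 → 0
12 → 16
10 → 9
14 → 13
13 → 6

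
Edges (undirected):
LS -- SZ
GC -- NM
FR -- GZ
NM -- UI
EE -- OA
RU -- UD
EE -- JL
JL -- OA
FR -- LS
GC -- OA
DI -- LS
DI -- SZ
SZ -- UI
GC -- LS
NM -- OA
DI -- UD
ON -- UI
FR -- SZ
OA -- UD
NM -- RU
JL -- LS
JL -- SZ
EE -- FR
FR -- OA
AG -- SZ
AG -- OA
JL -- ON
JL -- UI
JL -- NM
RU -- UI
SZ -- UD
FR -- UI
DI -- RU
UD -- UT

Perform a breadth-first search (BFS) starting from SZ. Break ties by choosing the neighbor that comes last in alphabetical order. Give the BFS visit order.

SZ, UI, UD, LS, JL, FR, DI, AG, RU, ON, NM, UT, OA, GC, EE, GZ

Visit SZ; enqueue UI, UD, LS, JL, FR, DI, AG → queue [UI, UD, LS, JL, FR, DI, AG]
Visit UI; enqueue RU, ON, NM → queue [UD, LS, JL, FR, DI, AG, RU, ON, NM]
Visit UD; enqueue UT, OA → queue [LS, JL, FR, DI, AG, RU, ON, NM, UT, OA]
Visit LS; enqueue GC → queue [JL, FR, DI, AG, RU, ON, NM, UT, OA, GC]
Visit JL; enqueue EE → queue [FR, DI, AG, RU, ON, NM, UT, OA, GC, EE]
Visit FR; enqueue GZ → queue [DI, AG, RU, ON, NM, UT, OA, GC, EE, GZ]
Visit DI → queue [AG, RU, ON, NM, UT, OA, GC, EE, GZ]
Visit AG → queue [RU, ON, NM, UT, OA, GC, EE, GZ]
Visit RU → queue [ON, NM, UT, OA, GC, EE, GZ]
Visit ON → queue [NM, UT, OA, GC, EE, GZ]
Visit NM → queue [UT, OA, GC, EE, GZ]
Visit UT → queue [OA, GC, EE, GZ]
Visit OA → queue [GC, EE, GZ]
Visit GC → queue [EE, GZ]
Visit EE → queue [GZ]
Visit GZ → queue []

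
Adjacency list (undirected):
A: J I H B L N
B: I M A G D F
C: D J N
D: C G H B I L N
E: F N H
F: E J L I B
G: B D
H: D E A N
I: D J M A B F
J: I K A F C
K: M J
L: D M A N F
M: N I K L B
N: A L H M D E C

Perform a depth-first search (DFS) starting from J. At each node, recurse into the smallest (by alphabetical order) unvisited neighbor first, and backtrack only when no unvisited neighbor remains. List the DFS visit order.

Visit J
J → A
A → B
B → D
D → C
C → N
N → E
E → F
F → I
I → M
M → K
M → L
E → H
D → G

J -> A -> B -> D -> C -> N -> E -> F -> I -> M -> K -> L -> H -> G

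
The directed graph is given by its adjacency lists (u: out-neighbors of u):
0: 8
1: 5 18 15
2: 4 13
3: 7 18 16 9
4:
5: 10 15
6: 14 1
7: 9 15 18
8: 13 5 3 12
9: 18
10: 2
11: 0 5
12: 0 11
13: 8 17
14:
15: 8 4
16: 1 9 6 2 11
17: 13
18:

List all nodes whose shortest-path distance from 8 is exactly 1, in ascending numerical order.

3, 5, 12, 13

Level 0: 8
Level 1: 3, 5, 12, 13
Level 2: 0, 7, 9, 10, 11, 15, 16, 17, 18
Level 3: 1, 2, 4, 6
Level 4: 14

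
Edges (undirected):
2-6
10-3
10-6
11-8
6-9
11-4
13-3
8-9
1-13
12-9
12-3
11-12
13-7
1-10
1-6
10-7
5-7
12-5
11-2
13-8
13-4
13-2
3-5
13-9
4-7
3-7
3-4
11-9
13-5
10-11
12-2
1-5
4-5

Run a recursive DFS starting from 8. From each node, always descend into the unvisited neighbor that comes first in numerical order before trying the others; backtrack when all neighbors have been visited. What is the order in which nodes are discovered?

Visit 8
8 → 9
9 → 6
6 → 1
1 → 5
5 → 3
3 → 4
4 → 7
7 → 10
10 → 11
11 → 2
2 → 12
2 → 13

8 → 9 → 6 → 1 → 5 → 3 → 4 → 7 → 10 → 11 → 2 → 12 → 13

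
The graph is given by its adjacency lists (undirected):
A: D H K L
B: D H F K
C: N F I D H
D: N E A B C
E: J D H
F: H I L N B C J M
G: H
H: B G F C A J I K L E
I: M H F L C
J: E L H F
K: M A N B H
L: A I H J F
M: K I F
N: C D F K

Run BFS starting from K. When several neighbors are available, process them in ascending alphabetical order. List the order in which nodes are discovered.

K A B H M N D L F C E G I J

Visit K; enqueue A, B, H, M, N → queue [A, B, H, M, N]
Visit A; enqueue D, L → queue [B, H, M, N, D, L]
Visit B; enqueue F → queue [H, M, N, D, L, F]
Visit H; enqueue C, E, G, I, J → queue [M, N, D, L, F, C, E, G, I, J]
Visit M → queue [N, D, L, F, C, E, G, I, J]
Visit N → queue [D, L, F, C, E, G, I, J]
Visit D → queue [L, F, C, E, G, I, J]
Visit L → queue [F, C, E, G, I, J]
Visit F → queue [C, E, G, I, J]
Visit C → queue [E, G, I, J]
Visit E → queue [G, I, J]
Visit G → queue [I, J]
Visit I → queue [J]
Visit J → queue []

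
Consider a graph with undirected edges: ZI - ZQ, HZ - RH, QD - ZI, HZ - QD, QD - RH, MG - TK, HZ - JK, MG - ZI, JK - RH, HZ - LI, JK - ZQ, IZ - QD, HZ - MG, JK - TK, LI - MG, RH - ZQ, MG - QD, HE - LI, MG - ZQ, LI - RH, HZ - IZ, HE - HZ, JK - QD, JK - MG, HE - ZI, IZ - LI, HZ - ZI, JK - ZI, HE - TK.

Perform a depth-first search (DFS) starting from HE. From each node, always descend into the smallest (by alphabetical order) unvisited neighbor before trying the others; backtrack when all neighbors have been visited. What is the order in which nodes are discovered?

HE → HZ → IZ → LI → MG → JK → QD → RH → ZQ → ZI → TK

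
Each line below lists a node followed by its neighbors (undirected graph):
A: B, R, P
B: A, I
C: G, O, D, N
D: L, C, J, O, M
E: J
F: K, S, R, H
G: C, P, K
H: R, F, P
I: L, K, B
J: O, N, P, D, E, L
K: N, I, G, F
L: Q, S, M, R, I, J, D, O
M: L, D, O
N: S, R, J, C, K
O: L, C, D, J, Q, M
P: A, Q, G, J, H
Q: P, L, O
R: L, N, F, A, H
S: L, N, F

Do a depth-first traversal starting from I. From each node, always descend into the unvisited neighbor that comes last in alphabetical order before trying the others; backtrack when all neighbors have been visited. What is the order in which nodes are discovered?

I -> L -> S -> N -> R -> H -> P -> Q -> O -> M -> D -> J -> E -> C -> G -> K -> F -> A -> B

Visit I
I → L
L → S
S → N
N → R
R → H
H → P
P → Q
Q → O
O → M
M → D
D → J
J → E
D → C
C → G
G → K
K → F
P → A
A → B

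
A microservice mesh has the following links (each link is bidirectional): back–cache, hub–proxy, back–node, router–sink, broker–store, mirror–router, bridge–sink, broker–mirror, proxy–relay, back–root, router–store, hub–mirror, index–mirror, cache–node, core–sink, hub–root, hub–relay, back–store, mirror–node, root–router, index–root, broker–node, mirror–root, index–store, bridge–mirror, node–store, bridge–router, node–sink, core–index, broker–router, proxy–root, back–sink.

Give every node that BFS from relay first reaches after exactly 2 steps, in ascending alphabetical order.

Level 0: relay
Level 1: hub, proxy
Level 2: mirror, root
Level 3: back, bridge, broker, index, node, router
Level 4: cache, core, sink, store

mirror, root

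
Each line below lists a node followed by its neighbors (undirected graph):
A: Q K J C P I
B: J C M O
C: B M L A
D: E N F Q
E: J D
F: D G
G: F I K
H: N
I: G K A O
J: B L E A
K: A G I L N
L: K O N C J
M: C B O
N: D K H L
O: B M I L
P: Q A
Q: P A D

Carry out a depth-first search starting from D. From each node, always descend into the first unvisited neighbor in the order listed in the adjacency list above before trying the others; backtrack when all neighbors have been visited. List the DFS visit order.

D, E, J, B, C, M, O, I, G, F, K, A, Q, P, L, N, H

Visit D
D → E
E → J
J → B
B → C
C → M
M → O
O → I
I → G
G → F
G → K
K → A
A → Q
Q → P
K → L
L → N
N → H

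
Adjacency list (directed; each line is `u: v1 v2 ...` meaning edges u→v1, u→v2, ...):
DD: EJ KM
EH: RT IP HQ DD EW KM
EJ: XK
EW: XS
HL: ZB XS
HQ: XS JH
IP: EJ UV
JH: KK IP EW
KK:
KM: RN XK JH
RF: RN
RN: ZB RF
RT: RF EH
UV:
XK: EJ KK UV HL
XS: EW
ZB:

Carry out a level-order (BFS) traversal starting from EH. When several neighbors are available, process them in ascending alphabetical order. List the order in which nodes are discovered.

EH -> DD -> EW -> HQ -> IP -> KM -> RT -> EJ -> XS -> JH -> UV -> RN -> XK -> RF -> KK -> ZB -> HL

Visit EH; enqueue DD, EW, HQ, IP, KM, RT → queue [DD, EW, HQ, IP, KM, RT]
Visit DD; enqueue EJ → queue [EW, HQ, IP, KM, RT, EJ]
Visit EW; enqueue XS → queue [HQ, IP, KM, RT, EJ, XS]
Visit HQ; enqueue JH → queue [IP, KM, RT, EJ, XS, JH]
Visit IP; enqueue UV → queue [KM, RT, EJ, XS, JH, UV]
Visit KM; enqueue RN, XK → queue [RT, EJ, XS, JH, UV, RN, XK]
Visit RT; enqueue RF → queue [EJ, XS, JH, UV, RN, XK, RF]
Visit EJ → queue [XS, JH, UV, RN, XK, RF]
Visit XS → queue [JH, UV, RN, XK, RF]
Visit JH; enqueue KK → queue [UV, RN, XK, RF, KK]
Visit UV → queue [RN, XK, RF, KK]
Visit RN; enqueue ZB → queue [XK, RF, KK, ZB]
Visit XK; enqueue HL → queue [RF, KK, ZB, HL]
Visit RF → queue [KK, ZB, HL]
Visit KK → queue [ZB, HL]
Visit ZB → queue [HL]
Visit HL → queue []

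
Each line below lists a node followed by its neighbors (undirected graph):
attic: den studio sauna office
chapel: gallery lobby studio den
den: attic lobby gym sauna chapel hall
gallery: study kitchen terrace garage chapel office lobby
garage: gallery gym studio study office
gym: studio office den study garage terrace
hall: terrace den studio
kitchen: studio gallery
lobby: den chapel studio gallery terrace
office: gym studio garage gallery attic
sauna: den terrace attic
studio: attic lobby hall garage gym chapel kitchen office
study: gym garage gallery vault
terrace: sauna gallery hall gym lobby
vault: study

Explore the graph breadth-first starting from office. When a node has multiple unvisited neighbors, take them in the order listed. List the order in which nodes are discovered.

office, gym, studio, garage, gallery, attic, den, study, terrace, lobby, hall, chapel, kitchen, sauna, vault

Visit office; enqueue gym, studio, garage, gallery, attic → queue [gym, studio, garage, gallery, attic]
Visit gym; enqueue den, study, terrace → queue [studio, garage, gallery, attic, den, study, terrace]
Visit studio; enqueue lobby, hall, chapel, kitchen → queue [garage, gallery, attic, den, study, terrace, lobby, hall, chapel, kitchen]
Visit garage → queue [gallery, attic, den, study, terrace, lobby, hall, chapel, kitchen]
Visit gallery → queue [attic, den, study, terrace, lobby, hall, chapel, kitchen]
Visit attic; enqueue sauna → queue [den, study, terrace, lobby, hall, chapel, kitchen, sauna]
Visit den → queue [study, terrace, lobby, hall, chapel, kitchen, sauna]
Visit study; enqueue vault → queue [terrace, lobby, hall, chapel, kitchen, sauna, vault]
Visit terrace → queue [lobby, hall, chapel, kitchen, sauna, vault]
Visit lobby → queue [hall, chapel, kitchen, sauna, vault]
Visit hall → queue [chapel, kitchen, sauna, vault]
Visit chapel → queue [kitchen, sauna, vault]
Visit kitchen → queue [sauna, vault]
Visit sauna → queue [vault]
Visit vault → queue []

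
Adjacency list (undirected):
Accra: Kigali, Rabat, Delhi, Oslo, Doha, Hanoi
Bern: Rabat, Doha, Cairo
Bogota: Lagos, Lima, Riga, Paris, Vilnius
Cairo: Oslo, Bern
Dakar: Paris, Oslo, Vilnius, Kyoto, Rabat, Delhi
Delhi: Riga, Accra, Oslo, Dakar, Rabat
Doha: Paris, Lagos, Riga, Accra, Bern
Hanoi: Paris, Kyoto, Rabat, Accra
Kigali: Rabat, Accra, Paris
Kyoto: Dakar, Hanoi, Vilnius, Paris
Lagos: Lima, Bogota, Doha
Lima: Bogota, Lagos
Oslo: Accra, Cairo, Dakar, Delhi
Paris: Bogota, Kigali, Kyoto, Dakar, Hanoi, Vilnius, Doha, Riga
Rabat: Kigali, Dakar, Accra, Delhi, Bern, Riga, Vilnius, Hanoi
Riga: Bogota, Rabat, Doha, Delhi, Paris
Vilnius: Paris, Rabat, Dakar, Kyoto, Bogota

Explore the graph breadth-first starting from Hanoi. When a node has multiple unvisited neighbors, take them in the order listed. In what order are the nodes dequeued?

Hanoi Paris Kyoto Rabat Accra Bogota Kigali Dakar Vilnius Doha Riga Delhi Bern Oslo Lagos Lima Cairo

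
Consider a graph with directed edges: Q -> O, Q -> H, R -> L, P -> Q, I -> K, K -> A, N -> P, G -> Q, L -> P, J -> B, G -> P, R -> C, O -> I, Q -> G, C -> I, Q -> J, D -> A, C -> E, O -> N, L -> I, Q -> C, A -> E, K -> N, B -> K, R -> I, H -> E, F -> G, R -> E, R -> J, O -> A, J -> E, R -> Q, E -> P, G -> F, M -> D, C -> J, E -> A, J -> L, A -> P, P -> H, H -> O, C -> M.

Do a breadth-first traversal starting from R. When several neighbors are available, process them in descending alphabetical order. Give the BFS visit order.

R Q L J I E C O H G P B K A M N F D

Visit R; enqueue Q, L, J, I, E, C → queue [Q, L, J, I, E, C]
Visit Q; enqueue O, H, G → queue [L, J, I, E, C, O, H, G]
Visit L; enqueue P → queue [J, I, E, C, O, H, G, P]
Visit J; enqueue B → queue [I, E, C, O, H, G, P, B]
Visit I; enqueue K → queue [E, C, O, H, G, P, B, K]
Visit E; enqueue A → queue [C, O, H, G, P, B, K, A]
Visit C; enqueue M → queue [O, H, G, P, B, K, A, M]
Visit O; enqueue N → queue [H, G, P, B, K, A, M, N]
Visit H → queue [G, P, B, K, A, M, N]
Visit G; enqueue F → queue [P, B, K, A, M, N, F]
Visit P → queue [B, K, A, M, N, F]
Visit B → queue [K, A, M, N, F]
Visit K → queue [A, M, N, F]
Visit A → queue [M, N, F]
Visit M; enqueue D → queue [N, F, D]
Visit N → queue [F, D]
Visit F → queue [D]
Visit D → queue []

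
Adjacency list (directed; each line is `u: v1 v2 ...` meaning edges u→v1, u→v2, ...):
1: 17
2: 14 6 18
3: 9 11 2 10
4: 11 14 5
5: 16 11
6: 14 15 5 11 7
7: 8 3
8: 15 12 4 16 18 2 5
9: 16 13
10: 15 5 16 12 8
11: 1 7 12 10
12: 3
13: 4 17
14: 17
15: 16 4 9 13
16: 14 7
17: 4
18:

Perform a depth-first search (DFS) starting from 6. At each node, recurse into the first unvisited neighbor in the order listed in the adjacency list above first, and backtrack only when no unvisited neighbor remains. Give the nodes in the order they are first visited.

6 -> 14 -> 17 -> 4 -> 11 -> 1 -> 7 -> 8 -> 15 -> 16 -> 9 -> 13 -> 12 -> 3 -> 2 -> 18 -> 10 -> 5

Visit 6
6 → 14
14 → 17
17 → 4
4 → 11
11 → 1
11 → 7
7 → 8
8 → 15
15 → 16
15 → 9
9 → 13
8 → 12
12 → 3
3 → 2
2 → 18
3 → 10
10 → 5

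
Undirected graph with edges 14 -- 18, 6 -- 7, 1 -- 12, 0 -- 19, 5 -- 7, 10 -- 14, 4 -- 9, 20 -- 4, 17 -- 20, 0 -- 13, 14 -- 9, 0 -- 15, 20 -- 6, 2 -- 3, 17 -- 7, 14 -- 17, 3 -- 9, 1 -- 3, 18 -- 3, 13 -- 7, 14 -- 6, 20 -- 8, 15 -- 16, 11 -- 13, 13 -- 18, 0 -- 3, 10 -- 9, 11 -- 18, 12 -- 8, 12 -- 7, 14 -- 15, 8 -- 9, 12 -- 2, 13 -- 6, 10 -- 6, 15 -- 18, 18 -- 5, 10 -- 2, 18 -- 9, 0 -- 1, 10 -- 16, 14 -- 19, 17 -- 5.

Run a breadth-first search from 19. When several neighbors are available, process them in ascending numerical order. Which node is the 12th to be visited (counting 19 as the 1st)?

18

Visit 19; enqueue 0, 14 → queue [0, 14]
Visit 0; enqueue 1, 3, 13, 15 → queue [14, 1, 3, 13, 15]
Visit 14; enqueue 6, 9, 10, 17, 18 → queue [1, 3, 13, 15, 6, 9, 10, 17, 18]
Visit 1; enqueue 12 → queue [3, 13, 15, 6, 9, 10, 17, 18, 12]
Visit 3; enqueue 2 → queue [13, 15, 6, 9, 10, 17, 18, 12, 2]
Visit 13; enqueue 7, 11 → queue [15, 6, 9, 10, 17, 18, 12, 2, 7, 11]
Visit 15; enqueue 16 → queue [6, 9, 10, 17, 18, 12, 2, 7, 11, 16]
Visit 6; enqueue 20 → queue [9, 10, 17, 18, 12, 2, 7, 11, 16, 20]
Visit 9; enqueue 4, 8 → queue [10, 17, 18, 12, 2, 7, 11, 16, 20, 4, 8]
Visit 10 → queue [17, 18, 12, 2, 7, 11, 16, 20, 4, 8]
Visit 17; enqueue 5 → queue [18, 12, 2, 7, 11, 16, 20, 4, 8, 5]
Visit 18 → queue [12, 2, 7, 11, 16, 20, 4, 8, 5]
Visit 12 → queue [2, 7, 11, 16, 20, 4, 8, 5]
Visit 2 → queue [7, 11, 16, 20, 4, 8, 5]
Visit 7 → queue [11, 16, 20, 4, 8, 5]
Visit 11 → queue [16, 20, 4, 8, 5]
Visit 16 → queue [20, 4, 8, 5]
Visit 20 → queue [4, 8, 5]
Visit 4 → queue [8, 5]
Visit 8 → queue [5]
Visit 5 → queue []

Visit order: 19, 0, 14, 1, 3, 13, 15, 6, 9, 10, 17, 18, 12, 2, 7, 11, 16, 20, 4, 8, 5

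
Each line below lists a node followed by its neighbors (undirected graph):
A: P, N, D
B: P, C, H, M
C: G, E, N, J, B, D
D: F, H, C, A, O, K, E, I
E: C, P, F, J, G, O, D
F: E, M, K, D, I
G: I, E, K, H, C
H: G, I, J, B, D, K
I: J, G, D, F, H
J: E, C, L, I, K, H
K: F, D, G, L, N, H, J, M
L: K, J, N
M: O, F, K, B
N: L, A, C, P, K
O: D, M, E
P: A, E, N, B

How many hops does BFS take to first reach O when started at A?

Level 0: A
Level 1: D, N, P
Level 2: B, C, E, F, H, I, K, L, O
Level 3: G, J, M
O first appears at level 2.

2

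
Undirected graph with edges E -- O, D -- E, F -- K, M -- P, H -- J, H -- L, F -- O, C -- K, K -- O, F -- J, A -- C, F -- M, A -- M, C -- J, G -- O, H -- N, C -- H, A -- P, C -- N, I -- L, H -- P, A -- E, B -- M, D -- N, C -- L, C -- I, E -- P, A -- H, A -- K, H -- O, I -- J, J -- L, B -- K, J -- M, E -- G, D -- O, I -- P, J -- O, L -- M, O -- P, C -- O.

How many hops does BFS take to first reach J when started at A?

2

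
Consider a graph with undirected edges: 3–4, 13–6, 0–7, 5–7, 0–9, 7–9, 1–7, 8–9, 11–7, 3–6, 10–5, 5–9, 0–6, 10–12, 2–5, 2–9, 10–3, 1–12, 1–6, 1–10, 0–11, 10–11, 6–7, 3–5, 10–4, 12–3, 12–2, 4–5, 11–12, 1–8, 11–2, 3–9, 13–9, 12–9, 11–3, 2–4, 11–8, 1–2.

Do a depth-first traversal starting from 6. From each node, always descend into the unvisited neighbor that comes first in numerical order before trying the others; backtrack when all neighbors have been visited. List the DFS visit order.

Visit 6
6 → 0
0 → 7
7 → 1
1 → 2
2 → 4
4 → 3
3 → 5
5 → 9
9 → 8
8 → 11
11 → 10
10 → 12
9 → 13

6, 0, 7, 1, 2, 4, 3, 5, 9, 8, 11, 10, 12, 13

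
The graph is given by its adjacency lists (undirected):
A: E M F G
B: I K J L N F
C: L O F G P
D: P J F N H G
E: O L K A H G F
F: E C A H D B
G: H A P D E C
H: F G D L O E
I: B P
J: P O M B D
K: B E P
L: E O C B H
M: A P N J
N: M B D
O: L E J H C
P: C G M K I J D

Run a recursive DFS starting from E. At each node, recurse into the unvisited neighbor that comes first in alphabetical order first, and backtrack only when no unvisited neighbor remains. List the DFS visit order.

E -> A -> F -> B -> I -> P -> C -> G -> D -> H -> L -> O -> J -> M -> N -> K

Visit E
E → A
A → F
F → B
B → I
I → P
P → C
C → G
G → D
D → H
H → L
L → O
O → J
J → M
M → N
P → K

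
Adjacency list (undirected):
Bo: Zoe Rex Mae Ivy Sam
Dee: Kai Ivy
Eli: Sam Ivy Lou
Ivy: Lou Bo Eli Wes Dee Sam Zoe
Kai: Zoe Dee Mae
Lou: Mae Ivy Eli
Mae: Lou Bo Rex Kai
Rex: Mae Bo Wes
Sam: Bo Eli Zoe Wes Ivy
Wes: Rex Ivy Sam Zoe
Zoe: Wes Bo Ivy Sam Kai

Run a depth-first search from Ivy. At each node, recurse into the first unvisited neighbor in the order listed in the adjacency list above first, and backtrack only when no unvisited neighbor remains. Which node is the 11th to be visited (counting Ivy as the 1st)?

Dee

Visit Ivy
Ivy → Lou
Lou → Mae
Mae → Bo
Bo → Zoe
Zoe → Wes
Wes → Rex
Wes → Sam
Sam → Eli
Zoe → Kai
Kai → Dee

Visit order: Ivy, Lou, Mae, Bo, Zoe, Wes, Rex, Sam, Eli, Kai, Dee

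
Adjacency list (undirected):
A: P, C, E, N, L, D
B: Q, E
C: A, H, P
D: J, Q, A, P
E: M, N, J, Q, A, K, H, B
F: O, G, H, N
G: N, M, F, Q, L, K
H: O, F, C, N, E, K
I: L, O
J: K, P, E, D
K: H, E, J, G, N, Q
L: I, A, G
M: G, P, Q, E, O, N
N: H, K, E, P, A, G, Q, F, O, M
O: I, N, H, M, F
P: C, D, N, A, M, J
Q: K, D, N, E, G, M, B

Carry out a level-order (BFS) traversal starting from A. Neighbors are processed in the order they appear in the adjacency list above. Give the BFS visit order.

Visit A; enqueue P, C, E, N, L, D → queue [P, C, E, N, L, D]
Visit P; enqueue M, J → queue [C, E, N, L, D, M, J]
Visit C; enqueue H → queue [E, N, L, D, M, J, H]
Visit E; enqueue Q, K, B → queue [N, L, D, M, J, H, Q, K, B]
Visit N; enqueue G, F, O → queue [L, D, M, J, H, Q, K, B, G, F, O]
Visit L; enqueue I → queue [D, M, J, H, Q, K, B, G, F, O, I]
Visit D → queue [M, J, H, Q, K, B, G, F, O, I]
Visit M → queue [J, H, Q, K, B, G, F, O, I]
Visit J → queue [H, Q, K, B, G, F, O, I]
Visit H → queue [Q, K, B, G, F, O, I]
Visit Q → queue [K, B, G, F, O, I]
Visit K → queue [B, G, F, O, I]
Visit B → queue [G, F, O, I]
Visit G → queue [F, O, I]
Visit F → queue [O, I]
Visit O → queue [I]
Visit I → queue []

A, P, C, E, N, L, D, M, J, H, Q, K, B, G, F, O, I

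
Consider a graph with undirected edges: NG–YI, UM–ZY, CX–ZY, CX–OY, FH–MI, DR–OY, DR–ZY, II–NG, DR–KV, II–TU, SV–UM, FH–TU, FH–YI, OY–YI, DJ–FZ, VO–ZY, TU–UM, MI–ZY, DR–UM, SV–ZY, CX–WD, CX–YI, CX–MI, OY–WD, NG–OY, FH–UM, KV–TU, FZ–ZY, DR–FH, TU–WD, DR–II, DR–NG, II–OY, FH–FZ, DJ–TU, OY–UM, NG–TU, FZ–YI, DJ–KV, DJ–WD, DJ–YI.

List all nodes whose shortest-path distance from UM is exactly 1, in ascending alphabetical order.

DR, FH, OY, SV, TU, ZY

Level 0: UM
Level 1: DR, FH, OY, SV, TU, ZY
Level 2: CX, DJ, FZ, II, KV, MI, NG, VO, WD, YI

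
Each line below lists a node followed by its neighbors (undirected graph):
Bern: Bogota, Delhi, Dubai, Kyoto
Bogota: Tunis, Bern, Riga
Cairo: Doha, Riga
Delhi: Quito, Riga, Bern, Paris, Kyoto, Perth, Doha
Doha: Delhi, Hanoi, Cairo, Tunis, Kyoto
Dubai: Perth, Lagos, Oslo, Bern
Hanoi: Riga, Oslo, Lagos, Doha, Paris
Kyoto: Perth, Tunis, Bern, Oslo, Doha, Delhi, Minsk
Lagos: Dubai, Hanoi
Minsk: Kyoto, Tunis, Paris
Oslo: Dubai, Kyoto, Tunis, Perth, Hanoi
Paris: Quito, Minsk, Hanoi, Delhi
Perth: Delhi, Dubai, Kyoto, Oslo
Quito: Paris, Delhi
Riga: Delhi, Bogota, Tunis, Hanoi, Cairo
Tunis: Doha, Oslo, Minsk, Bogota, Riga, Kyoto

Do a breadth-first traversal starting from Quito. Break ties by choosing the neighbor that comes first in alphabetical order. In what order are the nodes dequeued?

Visit Quito; enqueue Delhi, Paris → queue [Delhi, Paris]
Visit Delhi; enqueue Bern, Doha, Kyoto, Perth, Riga → queue [Paris, Bern, Doha, Kyoto, Perth, Riga]
Visit Paris; enqueue Hanoi, Minsk → queue [Bern, Doha, Kyoto, Perth, Riga, Hanoi, Minsk]
Visit Bern; enqueue Bogota, Dubai → queue [Doha, Kyoto, Perth, Riga, Hanoi, Minsk, Bogota, Dubai]
Visit Doha; enqueue Cairo, Tunis → queue [Kyoto, Perth, Riga, Hanoi, Minsk, Bogota, Dubai, Cairo, Tunis]
Visit Kyoto; enqueue Oslo → queue [Perth, Riga, Hanoi, Minsk, Bogota, Dubai, Cairo, Tunis, Oslo]
Visit Perth → queue [Riga, Hanoi, Minsk, Bogota, Dubai, Cairo, Tunis, Oslo]
Visit Riga → queue [Hanoi, Minsk, Bogota, Dubai, Cairo, Tunis, Oslo]
Visit Hanoi; enqueue Lagos → queue [Minsk, Bogota, Dubai, Cairo, Tunis, Oslo, Lagos]
Visit Minsk → queue [Bogota, Dubai, Cairo, Tunis, Oslo, Lagos]
Visit Bogota → queue [Dubai, Cairo, Tunis, Oslo, Lagos]
Visit Dubai → queue [Cairo, Tunis, Oslo, Lagos]
Visit Cairo → queue [Tunis, Oslo, Lagos]
Visit Tunis → queue [Oslo, Lagos]
Visit Oslo → queue [Lagos]
Visit Lagos → queue []

Quito, Delhi, Paris, Bern, Doha, Kyoto, Perth, Riga, Hanoi, Minsk, Bogota, Dubai, Cairo, Tunis, Oslo, Lagos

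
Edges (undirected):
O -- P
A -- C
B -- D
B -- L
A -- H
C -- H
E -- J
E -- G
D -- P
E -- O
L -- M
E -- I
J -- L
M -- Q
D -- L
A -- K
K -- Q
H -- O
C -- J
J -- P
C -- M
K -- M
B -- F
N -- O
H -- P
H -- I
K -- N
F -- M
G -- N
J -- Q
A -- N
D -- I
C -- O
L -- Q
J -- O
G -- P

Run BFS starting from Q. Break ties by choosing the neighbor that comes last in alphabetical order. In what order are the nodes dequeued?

Visit Q; enqueue M, L, K, J → queue [M, L, K, J]
Visit M; enqueue F, C → queue [L, K, J, F, C]
Visit L; enqueue D, B → queue [K, J, F, C, D, B]
Visit K; enqueue N, A → queue [J, F, C, D, B, N, A]
Visit J; enqueue P, O, E → queue [F, C, D, B, N, A, P, O, E]
Visit F → queue [C, D, B, N, A, P, O, E]
Visit C; enqueue H → queue [D, B, N, A, P, O, E, H]
Visit D; enqueue I → queue [B, N, A, P, O, E, H, I]
Visit B → queue [N, A, P, O, E, H, I]
Visit N; enqueue G → queue [A, P, O, E, H, I, G]
Visit A → queue [P, O, E, H, I, G]
Visit P → queue [O, E, H, I, G]
Visit O → queue [E, H, I, G]
Visit E → queue [H, I, G]
Visit H → queue [I, G]
Visit I → queue [G]
Visit G → queue []

Q -> M -> L -> K -> J -> F -> C -> D -> B -> N -> A -> P -> O -> E -> H -> I -> G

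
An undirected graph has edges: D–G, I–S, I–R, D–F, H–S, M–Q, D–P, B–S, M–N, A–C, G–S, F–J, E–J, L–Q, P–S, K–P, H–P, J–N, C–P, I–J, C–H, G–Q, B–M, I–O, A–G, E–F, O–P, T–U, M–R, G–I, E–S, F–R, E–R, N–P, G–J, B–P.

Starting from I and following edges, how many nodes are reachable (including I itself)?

19

BFS from I visits: I, G, J, O, R, S, A, D, Q, E, F, N, P, M, B, H, C, L, K
Reachable nodes: 19 of 21 total.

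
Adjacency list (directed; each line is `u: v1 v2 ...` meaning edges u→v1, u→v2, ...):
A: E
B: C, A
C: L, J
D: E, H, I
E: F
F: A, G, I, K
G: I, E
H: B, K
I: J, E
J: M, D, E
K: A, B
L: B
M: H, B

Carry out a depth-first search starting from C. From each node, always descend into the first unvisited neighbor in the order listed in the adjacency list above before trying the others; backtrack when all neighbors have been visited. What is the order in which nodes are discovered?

Visit C
C → L
L → B
B → A
A → E
E → F
F → G
G → I
I → J
J → M
M → H
H → K
J → D

C, L, B, A, E, F, G, I, J, M, H, K, D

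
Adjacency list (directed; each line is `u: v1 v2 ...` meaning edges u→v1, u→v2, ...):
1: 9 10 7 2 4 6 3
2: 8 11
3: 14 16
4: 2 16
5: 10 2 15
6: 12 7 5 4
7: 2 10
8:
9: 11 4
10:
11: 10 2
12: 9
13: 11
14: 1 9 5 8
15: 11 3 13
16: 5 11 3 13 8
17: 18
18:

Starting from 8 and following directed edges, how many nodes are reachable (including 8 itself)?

1

BFS from 8 visits: 8
Reachable nodes: 1 of 18 total.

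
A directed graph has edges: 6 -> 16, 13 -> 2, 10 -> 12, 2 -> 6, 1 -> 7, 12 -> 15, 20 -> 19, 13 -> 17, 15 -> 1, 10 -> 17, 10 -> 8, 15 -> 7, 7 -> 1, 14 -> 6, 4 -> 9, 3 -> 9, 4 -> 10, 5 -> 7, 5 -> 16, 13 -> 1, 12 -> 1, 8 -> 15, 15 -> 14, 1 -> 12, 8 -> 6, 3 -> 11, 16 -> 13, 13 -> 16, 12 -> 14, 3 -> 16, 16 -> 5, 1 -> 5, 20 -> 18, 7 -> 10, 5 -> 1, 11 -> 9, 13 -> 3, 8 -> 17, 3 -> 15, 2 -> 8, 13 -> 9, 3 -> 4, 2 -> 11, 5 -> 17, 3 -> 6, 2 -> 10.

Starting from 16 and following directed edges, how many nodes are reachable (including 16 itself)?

17

BFS from 16 visits: 16, 5, 13, 1, 7, 17, 2, 3, 9, 12, 10, 6, 8, 11, 4, 15, 14
Reachable nodes: 17 of 20 total.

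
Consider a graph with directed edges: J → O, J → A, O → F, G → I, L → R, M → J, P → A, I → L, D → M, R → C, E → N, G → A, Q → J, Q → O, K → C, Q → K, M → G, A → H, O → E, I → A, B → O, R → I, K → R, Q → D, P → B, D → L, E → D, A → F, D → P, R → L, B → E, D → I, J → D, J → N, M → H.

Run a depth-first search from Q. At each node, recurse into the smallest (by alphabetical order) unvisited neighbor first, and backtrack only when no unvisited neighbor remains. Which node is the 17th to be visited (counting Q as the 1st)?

B

Visit Q
Q → D
D → I
I → A
A → F
A → H
I → L
L → R
R → C
D → M
M → G
M → J
J → N
J → O
O → E
D → P
P → B
Q → K

Visit order: Q, D, I, A, F, H, L, R, C, M, G, J, N, O, E, P, B, K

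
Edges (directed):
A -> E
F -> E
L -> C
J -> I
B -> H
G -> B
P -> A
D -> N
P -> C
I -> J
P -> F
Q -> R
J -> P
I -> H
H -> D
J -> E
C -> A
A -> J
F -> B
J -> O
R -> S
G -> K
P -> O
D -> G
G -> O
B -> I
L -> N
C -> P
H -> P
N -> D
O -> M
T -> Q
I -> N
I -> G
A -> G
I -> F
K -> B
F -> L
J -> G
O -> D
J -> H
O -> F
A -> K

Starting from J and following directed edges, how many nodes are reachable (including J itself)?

BFS from J visits: J, P, O, I, H, G, E, F, C, A, M, D, N, K, B, L
Reachable nodes: 16 of 20 total.

16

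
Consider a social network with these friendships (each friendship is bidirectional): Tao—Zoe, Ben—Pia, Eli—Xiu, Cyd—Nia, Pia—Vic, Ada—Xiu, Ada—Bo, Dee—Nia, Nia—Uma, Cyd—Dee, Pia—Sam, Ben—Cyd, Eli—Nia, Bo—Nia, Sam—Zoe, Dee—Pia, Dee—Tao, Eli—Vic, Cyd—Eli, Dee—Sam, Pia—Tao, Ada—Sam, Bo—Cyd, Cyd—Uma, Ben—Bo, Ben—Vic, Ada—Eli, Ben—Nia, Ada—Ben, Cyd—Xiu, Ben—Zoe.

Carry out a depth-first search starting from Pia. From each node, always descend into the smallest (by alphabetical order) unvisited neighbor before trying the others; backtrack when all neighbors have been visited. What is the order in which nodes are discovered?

Visit Pia
Pia → Ben
Ben → Ada
Ada → Bo
Bo → Cyd
Cyd → Dee
Dee → Nia
Nia → Eli
Eli → Vic
Eli → Xiu
Nia → Uma
Dee → Sam
Sam → Zoe
Zoe → Tao

Pia, Ben, Ada, Bo, Cyd, Dee, Nia, Eli, Vic, Xiu, Uma, Sam, Zoe, Tao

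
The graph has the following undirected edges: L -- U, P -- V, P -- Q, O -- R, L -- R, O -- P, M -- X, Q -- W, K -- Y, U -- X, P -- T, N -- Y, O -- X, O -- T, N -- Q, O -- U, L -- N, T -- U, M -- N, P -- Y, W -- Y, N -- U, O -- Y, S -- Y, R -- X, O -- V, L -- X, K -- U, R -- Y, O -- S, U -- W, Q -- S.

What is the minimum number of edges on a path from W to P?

Level 0: W
Level 1: Q, U, Y
Level 2: K, L, N, O, P, R, S, T, X
Level 3: M, V
P first appears at level 2.

2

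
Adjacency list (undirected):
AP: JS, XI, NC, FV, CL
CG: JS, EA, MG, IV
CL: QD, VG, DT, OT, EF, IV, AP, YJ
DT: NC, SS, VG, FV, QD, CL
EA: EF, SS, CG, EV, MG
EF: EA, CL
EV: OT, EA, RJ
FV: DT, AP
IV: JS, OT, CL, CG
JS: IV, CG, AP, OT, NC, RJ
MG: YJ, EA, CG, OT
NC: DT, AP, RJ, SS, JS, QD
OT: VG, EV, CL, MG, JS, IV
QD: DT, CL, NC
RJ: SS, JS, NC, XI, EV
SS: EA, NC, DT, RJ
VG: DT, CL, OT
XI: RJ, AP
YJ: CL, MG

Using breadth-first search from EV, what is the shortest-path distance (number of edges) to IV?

Level 0: EV
Level 1: EA, OT, RJ
Level 2: CG, CL, EF, IV, JS, MG, NC, SS, VG, XI
Level 3: AP, DT, QD, YJ
Level 4: FV
IV first appears at level 2.

2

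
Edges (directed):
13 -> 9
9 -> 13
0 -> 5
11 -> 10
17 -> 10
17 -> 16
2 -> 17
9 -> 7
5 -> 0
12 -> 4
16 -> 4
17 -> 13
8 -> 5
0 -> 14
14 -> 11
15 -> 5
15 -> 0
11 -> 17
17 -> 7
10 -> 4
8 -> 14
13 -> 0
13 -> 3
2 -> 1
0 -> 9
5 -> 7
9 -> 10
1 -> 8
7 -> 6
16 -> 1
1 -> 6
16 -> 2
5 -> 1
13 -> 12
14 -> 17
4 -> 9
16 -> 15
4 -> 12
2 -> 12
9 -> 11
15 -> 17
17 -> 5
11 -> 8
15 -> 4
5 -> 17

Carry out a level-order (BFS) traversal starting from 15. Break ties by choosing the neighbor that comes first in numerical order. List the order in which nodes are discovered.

Visit 15; enqueue 0, 4, 5, 17 → queue [0, 4, 5, 17]
Visit 0; enqueue 9, 14 → queue [4, 5, 17, 9, 14]
Visit 4; enqueue 12 → queue [5, 17, 9, 14, 12]
Visit 5; enqueue 1, 7 → queue [17, 9, 14, 12, 1, 7]
Visit 17; enqueue 10, 13, 16 → queue [9, 14, 12, 1, 7, 10, 13, 16]
Visit 9; enqueue 11 → queue [14, 12, 1, 7, 10, 13, 16, 11]
Visit 14 → queue [12, 1, 7, 10, 13, 16, 11]
Visit 12 → queue [1, 7, 10, 13, 16, 11]
Visit 1; enqueue 6, 8 → queue [7, 10, 13, 16, 11, 6, 8]
Visit 7 → queue [10, 13, 16, 11, 6, 8]
Visit 10 → queue [13, 16, 11, 6, 8]
Visit 13; enqueue 3 → queue [16, 11, 6, 8, 3]
Visit 16; enqueue 2 → queue [11, 6, 8, 3, 2]
Visit 11 → queue [6, 8, 3, 2]
Visit 6 → queue [8, 3, 2]
Visit 8 → queue [3, 2]
Visit 3 → queue [2]
Visit 2 → queue []

15, 0, 4, 5, 17, 9, 14, 12, 1, 7, 10, 13, 16, 11, 6, 8, 3, 2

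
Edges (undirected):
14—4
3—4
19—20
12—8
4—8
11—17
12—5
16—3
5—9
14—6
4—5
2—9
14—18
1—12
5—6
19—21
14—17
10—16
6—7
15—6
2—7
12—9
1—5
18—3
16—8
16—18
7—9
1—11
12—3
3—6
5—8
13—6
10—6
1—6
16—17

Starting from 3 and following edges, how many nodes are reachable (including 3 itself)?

18

BFS from 3 visits: 3, 4, 6, 12, 16, 18, 5, 8, 14, 1, 7, 10, 13, 15, 9, 17, 11, 2
Reachable nodes: 18 of 21 total.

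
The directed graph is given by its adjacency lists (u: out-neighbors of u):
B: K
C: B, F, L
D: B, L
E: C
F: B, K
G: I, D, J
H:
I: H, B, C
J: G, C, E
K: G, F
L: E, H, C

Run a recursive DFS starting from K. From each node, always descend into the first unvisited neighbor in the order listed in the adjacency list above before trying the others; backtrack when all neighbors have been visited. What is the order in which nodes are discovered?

Visit K
K → G
G → I
I → H
I → B
I → C
C → F
C → L
L → E
G → D
G → J

K, G, I, H, B, C, F, L, E, D, J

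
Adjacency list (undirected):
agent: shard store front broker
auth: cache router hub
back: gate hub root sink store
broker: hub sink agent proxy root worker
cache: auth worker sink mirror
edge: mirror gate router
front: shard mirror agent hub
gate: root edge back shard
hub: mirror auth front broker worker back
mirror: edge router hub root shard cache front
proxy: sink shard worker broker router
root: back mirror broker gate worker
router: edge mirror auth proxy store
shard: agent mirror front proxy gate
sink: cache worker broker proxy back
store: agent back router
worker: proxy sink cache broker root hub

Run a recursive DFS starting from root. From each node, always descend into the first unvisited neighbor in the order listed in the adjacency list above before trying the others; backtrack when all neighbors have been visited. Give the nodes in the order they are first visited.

Visit root
root → back
back → gate
gate → edge
edge → mirror
mirror → router
router → auth
auth → cache
cache → worker
worker → proxy
proxy → sink
sink → broker
broker → hub
hub → front
front → shard
shard → agent
agent → store

root → back → gate → edge → mirror → router → auth → cache → worker → proxy → sink → broker → hub → front → shard → agent → store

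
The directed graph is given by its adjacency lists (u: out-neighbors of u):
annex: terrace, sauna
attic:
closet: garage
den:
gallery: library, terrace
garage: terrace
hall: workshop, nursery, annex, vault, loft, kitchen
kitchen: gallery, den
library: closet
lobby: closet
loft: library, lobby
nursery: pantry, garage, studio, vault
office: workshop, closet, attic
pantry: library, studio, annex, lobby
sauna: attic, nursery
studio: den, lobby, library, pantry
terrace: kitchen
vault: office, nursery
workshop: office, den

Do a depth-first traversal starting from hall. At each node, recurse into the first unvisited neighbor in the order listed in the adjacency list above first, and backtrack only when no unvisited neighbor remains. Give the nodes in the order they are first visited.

Visit hall
hall → workshop
workshop → office
office → closet
closet → garage
garage → terrace
terrace → kitchen
kitchen → gallery
gallery → library
kitchen → den
office → attic
hall → nursery
nursery → pantry
pantry → studio
studio → lobby
pantry → annex
annex → sauna
nursery → vault
hall → loft

hall, workshop, office, closet, garage, terrace, kitchen, gallery, library, den, attic, nursery, pantry, studio, lobby, annex, sauna, vault, loft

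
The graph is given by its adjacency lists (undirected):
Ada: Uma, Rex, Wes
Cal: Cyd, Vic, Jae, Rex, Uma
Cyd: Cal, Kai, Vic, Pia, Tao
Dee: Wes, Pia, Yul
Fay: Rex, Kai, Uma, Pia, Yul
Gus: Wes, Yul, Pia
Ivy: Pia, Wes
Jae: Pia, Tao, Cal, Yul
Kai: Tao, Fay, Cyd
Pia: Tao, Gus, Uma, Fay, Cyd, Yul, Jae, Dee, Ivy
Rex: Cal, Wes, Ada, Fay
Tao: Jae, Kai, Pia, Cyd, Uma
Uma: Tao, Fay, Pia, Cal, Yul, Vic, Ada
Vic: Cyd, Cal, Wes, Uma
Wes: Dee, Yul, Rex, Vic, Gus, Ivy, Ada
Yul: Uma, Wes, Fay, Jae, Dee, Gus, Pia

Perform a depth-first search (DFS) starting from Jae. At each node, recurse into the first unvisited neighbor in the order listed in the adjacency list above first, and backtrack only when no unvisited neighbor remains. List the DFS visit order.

Jae → Pia → Tao → Kai → Fay → Rex → Cal → Cyd → Vic → Wes → Dee → Yul → Uma → Ada → Gus → Ivy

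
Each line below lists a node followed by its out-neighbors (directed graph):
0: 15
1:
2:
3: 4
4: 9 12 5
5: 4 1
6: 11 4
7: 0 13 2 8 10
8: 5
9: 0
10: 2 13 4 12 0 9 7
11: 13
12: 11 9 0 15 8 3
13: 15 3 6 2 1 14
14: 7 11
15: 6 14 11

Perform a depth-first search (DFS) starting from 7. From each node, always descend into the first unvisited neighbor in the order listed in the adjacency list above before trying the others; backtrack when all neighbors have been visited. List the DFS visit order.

7 0 15 6 11 13 3 4 9 12 8 5 1 2 14 10

Visit 7
7 → 0
0 → 15
15 → 6
6 → 11
11 → 13
13 → 3
3 → 4
4 → 9
4 → 12
12 → 8
8 → 5
5 → 1
13 → 2
13 → 14
7 → 10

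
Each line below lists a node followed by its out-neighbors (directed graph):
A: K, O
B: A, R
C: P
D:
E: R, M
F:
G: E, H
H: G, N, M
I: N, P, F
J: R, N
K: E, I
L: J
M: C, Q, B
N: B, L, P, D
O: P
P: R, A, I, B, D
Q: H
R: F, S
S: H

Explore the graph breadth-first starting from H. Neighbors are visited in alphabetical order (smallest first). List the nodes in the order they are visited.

H G M N E B C Q D L P R A J I F S K O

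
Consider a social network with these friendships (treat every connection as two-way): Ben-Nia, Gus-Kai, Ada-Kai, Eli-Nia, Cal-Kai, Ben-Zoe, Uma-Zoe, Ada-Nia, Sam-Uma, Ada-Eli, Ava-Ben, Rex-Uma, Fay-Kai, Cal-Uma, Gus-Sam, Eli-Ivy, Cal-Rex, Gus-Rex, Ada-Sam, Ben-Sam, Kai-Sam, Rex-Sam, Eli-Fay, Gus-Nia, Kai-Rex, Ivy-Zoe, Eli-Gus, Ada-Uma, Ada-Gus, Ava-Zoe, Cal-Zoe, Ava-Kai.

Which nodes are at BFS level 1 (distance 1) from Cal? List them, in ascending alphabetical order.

Level 0: Cal
Level 1: Kai, Rex, Uma, Zoe
Level 2: Ada, Ava, Ben, Fay, Gus, Ivy, Sam
Level 3: Eli, Nia

Kai, Rex, Uma, Zoe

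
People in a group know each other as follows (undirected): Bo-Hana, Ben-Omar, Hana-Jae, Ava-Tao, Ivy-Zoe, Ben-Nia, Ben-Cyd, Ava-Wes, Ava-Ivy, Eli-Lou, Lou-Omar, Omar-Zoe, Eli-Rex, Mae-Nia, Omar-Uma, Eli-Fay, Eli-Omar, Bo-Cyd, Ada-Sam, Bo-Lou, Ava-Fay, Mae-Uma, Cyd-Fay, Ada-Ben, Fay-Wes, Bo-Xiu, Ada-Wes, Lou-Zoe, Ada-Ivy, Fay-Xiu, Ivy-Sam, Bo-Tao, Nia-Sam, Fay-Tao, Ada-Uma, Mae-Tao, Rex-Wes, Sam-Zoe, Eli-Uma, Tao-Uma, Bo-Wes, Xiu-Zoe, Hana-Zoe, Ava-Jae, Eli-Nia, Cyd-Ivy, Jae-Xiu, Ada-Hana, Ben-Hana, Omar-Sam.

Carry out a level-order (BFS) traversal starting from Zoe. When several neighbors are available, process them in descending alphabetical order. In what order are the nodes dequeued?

Visit Zoe; enqueue Xiu, Sam, Omar, Lou, Ivy, Hana → queue [Xiu, Sam, Omar, Lou, Ivy, Hana]
Visit Xiu; enqueue Jae, Fay, Bo → queue [Sam, Omar, Lou, Ivy, Hana, Jae, Fay, Bo]
Visit Sam; enqueue Nia, Ada → queue [Omar, Lou, Ivy, Hana, Jae, Fay, Bo, Nia, Ada]
Visit Omar; enqueue Uma, Eli, Ben → queue [Lou, Ivy, Hana, Jae, Fay, Bo, Nia, Ada, Uma, Eli, Ben]
Visit Lou → queue [Ivy, Hana, Jae, Fay, Bo, Nia, Ada, Uma, Eli, Ben]
Visit Ivy; enqueue Cyd, Ava → queue [Hana, Jae, Fay, Bo, Nia, Ada, Uma, Eli, Ben, Cyd, Ava]
Visit Hana → queue [Jae, Fay, Bo, Nia, Ada, Uma, Eli, Ben, Cyd, Ava]
Visit Jae → queue [Fay, Bo, Nia, Ada, Uma, Eli, Ben, Cyd, Ava]
Visit Fay; enqueue Wes, Tao → queue [Bo, Nia, Ada, Uma, Eli, Ben, Cyd, Ava, Wes, Tao]
Visit Bo → queue [Nia, Ada, Uma, Eli, Ben, Cyd, Ava, Wes, Tao]
Visit Nia; enqueue Mae → queue [Ada, Uma, Eli, Ben, Cyd, Ava, Wes, Tao, Mae]
Visit Ada → queue [Uma, Eli, Ben, Cyd, Ava, Wes, Tao, Mae]
Visit Uma → queue [Eli, Ben, Cyd, Ava, Wes, Tao, Mae]
Visit Eli; enqueue Rex → queue [Ben, Cyd, Ava, Wes, Tao, Mae, Rex]
Visit Ben → queue [Cyd, Ava, Wes, Tao, Mae, Rex]
Visit Cyd → queue [Ava, Wes, Tao, Mae, Rex]
Visit Ava → queue [Wes, Tao, Mae, Rex]
Visit Wes → queue [Tao, Mae, Rex]
Visit Tao → queue [Mae, Rex]
Visit Mae → queue [Rex]
Visit Rex → queue []

Zoe, Xiu, Sam, Omar, Lou, Ivy, Hana, Jae, Fay, Bo, Nia, Ada, Uma, Eli, Ben, Cyd, Ava, Wes, Tao, Mae, Rex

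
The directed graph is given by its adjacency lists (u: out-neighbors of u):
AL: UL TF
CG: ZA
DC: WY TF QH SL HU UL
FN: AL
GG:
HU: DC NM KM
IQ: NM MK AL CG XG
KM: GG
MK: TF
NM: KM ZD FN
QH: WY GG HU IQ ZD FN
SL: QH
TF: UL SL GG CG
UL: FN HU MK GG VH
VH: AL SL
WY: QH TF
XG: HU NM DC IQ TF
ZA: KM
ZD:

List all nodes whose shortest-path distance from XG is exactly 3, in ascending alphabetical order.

Level 0: XG
Level 1: DC, HU, IQ, NM, TF
Level 2: AL, CG, FN, GG, KM, MK, QH, SL, UL, WY, ZD
Level 3: VH, ZA

VH, ZA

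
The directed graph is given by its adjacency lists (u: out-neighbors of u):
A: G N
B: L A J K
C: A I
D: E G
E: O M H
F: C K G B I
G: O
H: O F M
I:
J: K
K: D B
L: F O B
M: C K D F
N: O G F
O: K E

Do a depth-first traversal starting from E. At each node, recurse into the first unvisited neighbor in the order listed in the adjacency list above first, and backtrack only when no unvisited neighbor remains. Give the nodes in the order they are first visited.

E -> O -> K -> D -> G -> B -> L -> F -> C -> A -> N -> I -> J -> M -> H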